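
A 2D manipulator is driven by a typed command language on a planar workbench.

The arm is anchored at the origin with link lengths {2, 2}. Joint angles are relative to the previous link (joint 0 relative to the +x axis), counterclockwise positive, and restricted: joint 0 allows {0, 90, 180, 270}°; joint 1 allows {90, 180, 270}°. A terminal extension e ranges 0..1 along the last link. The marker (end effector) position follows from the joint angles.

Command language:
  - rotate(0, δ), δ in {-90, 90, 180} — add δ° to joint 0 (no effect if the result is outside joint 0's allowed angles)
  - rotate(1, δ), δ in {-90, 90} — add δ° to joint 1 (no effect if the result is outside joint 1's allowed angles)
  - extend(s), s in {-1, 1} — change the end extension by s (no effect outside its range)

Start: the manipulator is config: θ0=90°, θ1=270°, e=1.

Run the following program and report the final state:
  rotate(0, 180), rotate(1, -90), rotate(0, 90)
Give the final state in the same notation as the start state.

start: config: θ0=90°, θ1=270°, e=1
t=1 rotate(0, 180) ⇒ config: θ0=270°, θ1=270°, e=1
t=2 rotate(1, -90) ⇒ config: θ0=270°, θ1=180°, e=1
t=3 rotate(0, 90) ⇒ config: θ0=0°, θ1=180°, e=1

config: θ0=0°, θ1=180°, e=1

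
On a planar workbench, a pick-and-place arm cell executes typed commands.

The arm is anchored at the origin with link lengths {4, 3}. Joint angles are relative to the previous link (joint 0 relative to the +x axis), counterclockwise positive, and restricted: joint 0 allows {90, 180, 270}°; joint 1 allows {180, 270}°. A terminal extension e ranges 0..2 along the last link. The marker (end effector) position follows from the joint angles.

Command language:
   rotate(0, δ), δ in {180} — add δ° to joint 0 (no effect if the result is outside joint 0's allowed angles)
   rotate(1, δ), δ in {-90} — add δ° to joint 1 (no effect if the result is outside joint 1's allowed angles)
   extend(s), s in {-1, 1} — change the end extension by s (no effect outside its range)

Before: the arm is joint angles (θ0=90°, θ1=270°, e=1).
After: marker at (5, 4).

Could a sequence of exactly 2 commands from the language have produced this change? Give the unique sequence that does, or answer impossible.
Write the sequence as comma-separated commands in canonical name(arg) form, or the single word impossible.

t0: joint angles (θ0=90°, θ1=270°, e=1)
1. extend(1) → joint angles (θ0=90°, θ1=270°, e=2)
2. extend(1) → joint angles (θ0=90°, θ1=270°, e=2)
no other 2-command option fits: unique.

extend(1), extend(1)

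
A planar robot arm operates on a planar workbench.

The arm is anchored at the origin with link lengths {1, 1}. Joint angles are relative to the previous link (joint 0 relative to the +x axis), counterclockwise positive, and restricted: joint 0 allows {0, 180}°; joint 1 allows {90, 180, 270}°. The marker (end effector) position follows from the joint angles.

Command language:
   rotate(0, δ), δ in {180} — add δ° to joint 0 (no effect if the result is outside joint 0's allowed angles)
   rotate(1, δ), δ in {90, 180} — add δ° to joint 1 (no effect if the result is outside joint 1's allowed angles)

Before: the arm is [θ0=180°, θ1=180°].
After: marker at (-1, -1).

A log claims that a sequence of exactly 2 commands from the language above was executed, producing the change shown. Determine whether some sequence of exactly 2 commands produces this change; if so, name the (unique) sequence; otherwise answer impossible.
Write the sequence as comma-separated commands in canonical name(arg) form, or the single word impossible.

rotate(1, 90), rotate(1, 180)

key: running rotate(1, 180) before rotate(1, 90) would end elsewhere — order is forced
from: [θ0=180°, θ1=180°]
t=1 rotate(1, 90) ⇒ [θ0=180°, θ1=270°]
t=2 rotate(1, 180) ⇒ [θ0=180°, θ1=90°]
no rival 2-sequence matches.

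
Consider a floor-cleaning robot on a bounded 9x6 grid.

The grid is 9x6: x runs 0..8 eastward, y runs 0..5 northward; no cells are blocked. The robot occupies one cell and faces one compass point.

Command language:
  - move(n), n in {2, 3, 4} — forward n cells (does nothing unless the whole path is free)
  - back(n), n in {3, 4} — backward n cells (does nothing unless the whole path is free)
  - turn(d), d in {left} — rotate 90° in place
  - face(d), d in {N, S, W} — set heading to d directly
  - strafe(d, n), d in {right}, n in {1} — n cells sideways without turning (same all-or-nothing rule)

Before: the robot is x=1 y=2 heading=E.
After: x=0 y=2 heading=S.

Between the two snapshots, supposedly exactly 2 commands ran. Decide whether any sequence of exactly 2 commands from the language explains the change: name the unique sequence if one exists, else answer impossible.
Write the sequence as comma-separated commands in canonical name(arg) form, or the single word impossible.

key: position moved to (0,2) AND the heading swung to S — translation plus rotation needed
begin: x=1 y=2 heading=E
step 1 (face(S)): x=1 y=2 heading=S
step 2 (strafe(right, 1)): x=0 y=2 heading=S
uniquely the one of 100 2-step routes that fits.

face(S), strafe(right, 1)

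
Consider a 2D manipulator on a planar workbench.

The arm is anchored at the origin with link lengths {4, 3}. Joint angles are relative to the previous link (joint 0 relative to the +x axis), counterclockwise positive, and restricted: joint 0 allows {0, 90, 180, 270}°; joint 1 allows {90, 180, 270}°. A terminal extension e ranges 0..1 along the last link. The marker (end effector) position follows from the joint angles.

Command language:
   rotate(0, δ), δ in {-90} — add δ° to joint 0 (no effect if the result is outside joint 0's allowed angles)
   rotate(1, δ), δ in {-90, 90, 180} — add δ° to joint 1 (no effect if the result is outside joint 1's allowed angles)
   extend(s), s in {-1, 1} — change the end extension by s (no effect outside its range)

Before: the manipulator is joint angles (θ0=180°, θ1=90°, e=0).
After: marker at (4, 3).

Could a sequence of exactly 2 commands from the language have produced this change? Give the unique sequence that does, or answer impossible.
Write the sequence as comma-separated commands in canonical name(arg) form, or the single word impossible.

rotate(0, -90), rotate(0, -90)

start: joint angles (θ0=180°, θ1=90°, e=0)
t=1 rotate(0, -90) ⇒ joint angles (θ0=90°, θ1=90°, e=0)
t=2 rotate(0, -90) ⇒ joint angles (θ0=0°, θ1=90°, e=0)
no other 2-command option fits: unique.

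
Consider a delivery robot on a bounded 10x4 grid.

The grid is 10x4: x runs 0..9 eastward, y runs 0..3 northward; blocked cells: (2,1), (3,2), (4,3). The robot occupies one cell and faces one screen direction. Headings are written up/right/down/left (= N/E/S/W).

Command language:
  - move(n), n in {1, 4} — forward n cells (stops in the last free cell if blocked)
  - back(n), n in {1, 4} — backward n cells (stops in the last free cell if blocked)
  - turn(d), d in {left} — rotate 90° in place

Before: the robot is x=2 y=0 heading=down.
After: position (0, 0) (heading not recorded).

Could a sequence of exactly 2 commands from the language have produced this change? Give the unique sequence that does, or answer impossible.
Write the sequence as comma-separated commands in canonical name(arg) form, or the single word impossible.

turn(left), back(4)

key: back(4) runs into the grid edge before its full distance
from: x=2 y=0 heading=down
step 1 (turn(left)): x=2 y=0 heading=right
step 2 (back(4)): x=0 y=0 heading=right
no other 2-command option fits: unique.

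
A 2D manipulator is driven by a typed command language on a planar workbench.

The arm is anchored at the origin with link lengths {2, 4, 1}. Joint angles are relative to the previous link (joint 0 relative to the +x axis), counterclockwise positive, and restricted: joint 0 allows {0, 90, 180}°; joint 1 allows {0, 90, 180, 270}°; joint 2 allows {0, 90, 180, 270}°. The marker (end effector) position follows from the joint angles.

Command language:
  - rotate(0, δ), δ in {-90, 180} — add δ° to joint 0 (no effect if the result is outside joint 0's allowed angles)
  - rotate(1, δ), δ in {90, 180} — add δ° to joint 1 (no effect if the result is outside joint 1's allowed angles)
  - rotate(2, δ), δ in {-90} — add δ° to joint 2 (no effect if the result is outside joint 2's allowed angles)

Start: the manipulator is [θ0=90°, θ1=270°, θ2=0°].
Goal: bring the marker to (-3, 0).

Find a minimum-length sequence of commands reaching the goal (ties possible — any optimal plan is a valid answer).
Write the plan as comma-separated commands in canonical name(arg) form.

start: [θ0=90°, θ1=270°, θ2=0°]
[1] after rotate(0, -90): [θ0=0°, θ1=270°, θ2=0°]
[2] after rotate(1, 180): [θ0=0°, θ1=90°, θ2=0°]
[3] after rotate(1, 90): [θ0=0°, θ1=180°, θ2=0°]
minimal: 3 command(s), checked below 3.

rotate(0, -90), rotate(1, 180), rotate(1, 90)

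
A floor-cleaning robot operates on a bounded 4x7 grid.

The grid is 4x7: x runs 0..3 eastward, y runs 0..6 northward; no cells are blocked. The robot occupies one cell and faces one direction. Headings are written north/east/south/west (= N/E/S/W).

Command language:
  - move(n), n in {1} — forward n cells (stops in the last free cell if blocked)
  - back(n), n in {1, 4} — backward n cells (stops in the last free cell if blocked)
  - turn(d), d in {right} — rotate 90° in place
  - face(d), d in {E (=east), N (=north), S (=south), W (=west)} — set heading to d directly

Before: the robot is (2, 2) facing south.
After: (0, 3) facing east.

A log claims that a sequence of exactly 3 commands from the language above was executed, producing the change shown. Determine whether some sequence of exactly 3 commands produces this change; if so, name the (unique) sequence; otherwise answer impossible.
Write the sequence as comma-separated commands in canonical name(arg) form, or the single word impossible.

back(1), face(E), back(4)

key: running back(4) before back(1) would end elsewhere — order is forced
start: (2, 2) facing south
step 1 (back(1)): (2, 3) facing south
step 2 (face(E)): (2, 3) facing east
step 3 (back(4)): (0, 3) facing east
no other 3-command option fits: unique.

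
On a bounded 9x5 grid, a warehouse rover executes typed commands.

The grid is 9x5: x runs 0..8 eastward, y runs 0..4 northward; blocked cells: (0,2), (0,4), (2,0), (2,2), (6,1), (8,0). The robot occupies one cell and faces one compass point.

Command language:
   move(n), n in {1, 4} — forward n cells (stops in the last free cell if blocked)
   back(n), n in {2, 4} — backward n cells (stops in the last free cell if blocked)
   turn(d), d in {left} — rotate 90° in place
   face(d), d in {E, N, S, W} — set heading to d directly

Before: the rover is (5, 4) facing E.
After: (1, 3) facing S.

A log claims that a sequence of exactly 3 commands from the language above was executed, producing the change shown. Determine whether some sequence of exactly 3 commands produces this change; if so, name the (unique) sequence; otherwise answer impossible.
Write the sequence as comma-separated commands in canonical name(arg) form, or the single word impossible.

key: position moved to (1,3) AND the heading swung to S — translation plus rotation needed
begin: (5, 4) facing E
[1] after back(4): (1, 4) facing E
[2] after face(S): (1, 4) facing S
[3] after move(1): (1, 3) facing S
no rival 3-sequence matches.

back(4), face(S), move(1)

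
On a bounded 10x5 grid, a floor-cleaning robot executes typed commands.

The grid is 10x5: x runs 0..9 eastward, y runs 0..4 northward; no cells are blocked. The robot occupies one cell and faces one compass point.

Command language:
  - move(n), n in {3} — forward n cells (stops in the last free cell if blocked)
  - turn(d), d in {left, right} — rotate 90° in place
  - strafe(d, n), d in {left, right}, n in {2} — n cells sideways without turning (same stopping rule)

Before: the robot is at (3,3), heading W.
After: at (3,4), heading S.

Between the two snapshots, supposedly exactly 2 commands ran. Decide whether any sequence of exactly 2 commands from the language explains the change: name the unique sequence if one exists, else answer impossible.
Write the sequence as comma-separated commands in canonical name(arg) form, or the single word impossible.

strafe(right, 2), turn(left)

key: running turn(left) before strafe(right, 2) would end elsewhere — order is forced
initial: at (3,3), heading W
1. strafe(right, 2) → at (3,4), heading W
2. turn(left) → at (3,4), heading S
no other 2-command option fits: unique.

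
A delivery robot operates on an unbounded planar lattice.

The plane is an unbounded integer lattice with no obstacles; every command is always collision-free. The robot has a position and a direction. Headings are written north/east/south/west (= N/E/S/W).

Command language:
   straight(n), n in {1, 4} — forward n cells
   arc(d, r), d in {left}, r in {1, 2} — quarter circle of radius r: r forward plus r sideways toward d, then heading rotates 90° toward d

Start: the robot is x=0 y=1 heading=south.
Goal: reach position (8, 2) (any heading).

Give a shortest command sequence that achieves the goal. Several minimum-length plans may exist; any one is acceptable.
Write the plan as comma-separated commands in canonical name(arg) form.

arc(left, 2), straight(4), arc(left, 2), straight(1)

begin: x=0 y=1 heading=south
step 1 (arc(left, 2)): x=2 y=-1 heading=east
step 2 (straight(4)): x=6 y=-1 heading=east
step 3 (arc(left, 2)): x=8 y=1 heading=north
step 4 (straight(1)): x=8 y=2 heading=north
nothing shorter than 4 reaches the goal.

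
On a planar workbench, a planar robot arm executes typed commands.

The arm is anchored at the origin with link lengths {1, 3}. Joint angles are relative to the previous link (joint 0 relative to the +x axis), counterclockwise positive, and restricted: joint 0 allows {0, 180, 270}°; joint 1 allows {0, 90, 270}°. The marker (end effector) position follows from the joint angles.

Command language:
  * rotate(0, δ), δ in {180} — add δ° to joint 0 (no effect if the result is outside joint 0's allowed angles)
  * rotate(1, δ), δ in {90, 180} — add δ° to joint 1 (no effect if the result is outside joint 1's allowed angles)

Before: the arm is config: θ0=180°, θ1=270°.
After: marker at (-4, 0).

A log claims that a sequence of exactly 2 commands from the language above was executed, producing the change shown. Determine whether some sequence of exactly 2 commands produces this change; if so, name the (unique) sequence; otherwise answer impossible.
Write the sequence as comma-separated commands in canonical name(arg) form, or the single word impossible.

rotate(1, 90), rotate(1, 180)

key: running rotate(1, 180) before rotate(1, 90) would end elsewhere — order is forced
t0: config: θ0=180°, θ1=270°
1. rotate(1, 90) → config: θ0=180°, θ1=0°
2. rotate(1, 180) → config: θ0=180°, θ1=0°
uniquely the one of 9 2-step routes that fits.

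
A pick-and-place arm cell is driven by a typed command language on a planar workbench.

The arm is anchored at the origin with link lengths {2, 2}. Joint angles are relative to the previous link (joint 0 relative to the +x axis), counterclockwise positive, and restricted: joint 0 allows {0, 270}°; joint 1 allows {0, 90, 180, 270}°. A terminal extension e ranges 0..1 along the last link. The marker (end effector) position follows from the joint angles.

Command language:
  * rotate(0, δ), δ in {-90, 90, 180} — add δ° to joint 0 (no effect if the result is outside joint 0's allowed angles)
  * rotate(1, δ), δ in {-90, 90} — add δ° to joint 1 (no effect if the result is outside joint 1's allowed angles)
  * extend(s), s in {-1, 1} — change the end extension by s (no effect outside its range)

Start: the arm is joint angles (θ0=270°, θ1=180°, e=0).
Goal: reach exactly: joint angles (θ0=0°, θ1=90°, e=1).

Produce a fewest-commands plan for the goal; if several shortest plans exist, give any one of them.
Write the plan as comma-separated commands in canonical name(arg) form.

t0: joint angles (θ0=270°, θ1=180°, e=0)
t=1 extend(1) ⇒ joint angles (θ0=270°, θ1=180°, e=1)
t=2 rotate(0, 90) ⇒ joint angles (θ0=0°, θ1=180°, e=1)
t=3 rotate(1, -90) ⇒ joint angles (θ0=0°, θ1=90°, e=1)
no 2-step plan works, so 3 is optimal.

extend(1), rotate(0, 90), rotate(1, -90)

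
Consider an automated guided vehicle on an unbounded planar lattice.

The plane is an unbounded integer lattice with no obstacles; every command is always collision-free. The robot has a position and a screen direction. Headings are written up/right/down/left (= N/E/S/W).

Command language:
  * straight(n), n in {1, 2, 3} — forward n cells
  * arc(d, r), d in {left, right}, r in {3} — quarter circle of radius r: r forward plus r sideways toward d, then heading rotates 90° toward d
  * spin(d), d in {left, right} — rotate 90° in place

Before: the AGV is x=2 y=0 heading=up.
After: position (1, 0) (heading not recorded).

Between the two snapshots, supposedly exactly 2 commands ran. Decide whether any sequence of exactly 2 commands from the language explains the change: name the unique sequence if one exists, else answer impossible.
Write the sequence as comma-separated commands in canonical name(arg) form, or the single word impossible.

spin(left), straight(1)

key: order matters: swapping spin(left) and straight(1) lands elsewhere
from: x=2 y=0 heading=up
step 1 (spin(left)): x=2 y=0 heading=left
step 2 (straight(1)): x=1 y=0 heading=left
no other 2-command option fits: unique.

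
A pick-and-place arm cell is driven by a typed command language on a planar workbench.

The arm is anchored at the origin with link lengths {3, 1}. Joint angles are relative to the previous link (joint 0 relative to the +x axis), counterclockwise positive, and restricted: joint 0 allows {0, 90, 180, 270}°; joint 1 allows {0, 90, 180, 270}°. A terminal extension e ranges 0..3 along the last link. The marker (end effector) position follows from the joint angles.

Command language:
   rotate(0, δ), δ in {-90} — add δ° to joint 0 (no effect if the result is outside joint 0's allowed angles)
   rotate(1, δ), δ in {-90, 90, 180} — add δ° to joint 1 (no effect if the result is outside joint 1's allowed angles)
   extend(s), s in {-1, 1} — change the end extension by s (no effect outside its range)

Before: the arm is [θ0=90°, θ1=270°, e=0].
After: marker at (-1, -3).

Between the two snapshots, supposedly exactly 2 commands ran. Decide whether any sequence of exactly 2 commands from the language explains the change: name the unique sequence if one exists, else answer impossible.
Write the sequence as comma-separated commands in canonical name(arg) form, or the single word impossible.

from: [θ0=90°, θ1=270°, e=0]
step 1 (rotate(0, -90)): [θ0=0°, θ1=270°, e=0]
step 2 (rotate(0, -90)): [θ0=270°, θ1=270°, e=0]
uniquely the one of 36 2-step routes that fits.

rotate(0, -90), rotate(0, -90)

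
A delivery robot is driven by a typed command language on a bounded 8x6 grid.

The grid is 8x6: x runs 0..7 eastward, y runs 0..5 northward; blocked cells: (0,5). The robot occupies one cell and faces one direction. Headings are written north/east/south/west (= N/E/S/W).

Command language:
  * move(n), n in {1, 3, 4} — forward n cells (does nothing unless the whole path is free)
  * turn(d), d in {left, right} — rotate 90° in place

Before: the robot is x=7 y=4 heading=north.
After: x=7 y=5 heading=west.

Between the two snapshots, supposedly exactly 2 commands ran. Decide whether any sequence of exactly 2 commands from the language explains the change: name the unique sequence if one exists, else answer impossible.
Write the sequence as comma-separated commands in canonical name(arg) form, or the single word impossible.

move(1), turn(left)

key: cell and facing (now W) both changed — the 2 commands mix motion and turning
begin: x=7 y=4 heading=north
[1] after move(1): x=7 y=5 heading=north
[2] after turn(left): x=7 y=5 heading=west
no rival 2-sequence matches.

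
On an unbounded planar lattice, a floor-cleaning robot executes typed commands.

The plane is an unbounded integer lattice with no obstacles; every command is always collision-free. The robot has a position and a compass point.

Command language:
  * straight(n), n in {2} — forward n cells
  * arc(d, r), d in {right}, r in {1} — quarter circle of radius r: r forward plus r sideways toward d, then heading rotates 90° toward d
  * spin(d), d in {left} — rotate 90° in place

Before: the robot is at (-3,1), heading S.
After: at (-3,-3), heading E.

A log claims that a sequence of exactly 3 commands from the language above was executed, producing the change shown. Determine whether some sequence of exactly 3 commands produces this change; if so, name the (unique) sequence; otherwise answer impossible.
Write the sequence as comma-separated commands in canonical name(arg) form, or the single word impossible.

straight(2), straight(2), spin(left)

key: cell and facing (now E) both changed — the 3 commands mix motion and turning
begin: at (-3,1), heading S
step 1 (straight(2)): at (-3,-1), heading S
step 2 (straight(2)): at (-3,-3), heading S
step 3 (spin(left)): at (-3,-3), heading E
no other 3-command option fits: unique.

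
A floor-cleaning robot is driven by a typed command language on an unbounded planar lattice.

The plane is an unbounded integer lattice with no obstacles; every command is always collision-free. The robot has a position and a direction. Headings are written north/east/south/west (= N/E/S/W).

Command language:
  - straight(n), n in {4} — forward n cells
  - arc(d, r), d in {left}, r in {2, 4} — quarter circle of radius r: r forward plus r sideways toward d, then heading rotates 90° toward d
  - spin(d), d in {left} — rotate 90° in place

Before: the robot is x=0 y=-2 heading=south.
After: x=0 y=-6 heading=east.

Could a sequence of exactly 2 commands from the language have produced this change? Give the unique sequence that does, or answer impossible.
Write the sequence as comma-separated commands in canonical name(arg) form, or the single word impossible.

key: cell and facing (now E) both changed — the 2 commands mix motion and turning
initial: x=0 y=-2 heading=south
1. straight(4) → x=0 y=-6 heading=south
2. spin(left) → x=0 y=-6 heading=east
all 16 alternatives checked — unique.

straight(4), spin(left)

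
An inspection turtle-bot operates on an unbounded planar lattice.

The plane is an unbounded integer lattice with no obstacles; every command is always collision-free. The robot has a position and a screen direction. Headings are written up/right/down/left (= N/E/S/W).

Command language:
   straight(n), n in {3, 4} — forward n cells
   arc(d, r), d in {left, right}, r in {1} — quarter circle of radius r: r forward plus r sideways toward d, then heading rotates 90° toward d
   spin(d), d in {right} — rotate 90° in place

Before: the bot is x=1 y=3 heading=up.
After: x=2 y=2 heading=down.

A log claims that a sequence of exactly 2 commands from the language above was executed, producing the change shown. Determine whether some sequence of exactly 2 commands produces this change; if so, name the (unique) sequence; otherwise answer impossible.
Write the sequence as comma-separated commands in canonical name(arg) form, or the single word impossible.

key: order matters: swapping spin(right) and arc(right, 1) lands elsewhere
start: x=1 y=3 heading=up
1. spin(right) → x=1 y=3 heading=right
2. arc(right, 1) → x=2 y=2 heading=down
all 25 alternatives checked — unique.

spin(right), arc(right, 1)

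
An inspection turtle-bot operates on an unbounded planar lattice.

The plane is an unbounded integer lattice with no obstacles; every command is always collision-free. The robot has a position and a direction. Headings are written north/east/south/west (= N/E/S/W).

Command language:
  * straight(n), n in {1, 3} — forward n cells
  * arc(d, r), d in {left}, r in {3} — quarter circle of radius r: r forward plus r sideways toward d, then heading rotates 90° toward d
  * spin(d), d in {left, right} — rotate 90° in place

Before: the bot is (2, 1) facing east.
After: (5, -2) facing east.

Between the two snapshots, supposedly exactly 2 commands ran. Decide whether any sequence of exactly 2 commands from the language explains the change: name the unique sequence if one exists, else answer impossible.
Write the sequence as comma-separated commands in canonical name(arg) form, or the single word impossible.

spin(right), arc(left, 3)

key: still facing E at the end — net rotation zero over 2 steps
from: (2, 1) facing east
step 1 (spin(right)): (2, 1) facing south
step 2 (arc(left, 3)): (5, -2) facing east
no other 2-command option fits: unique.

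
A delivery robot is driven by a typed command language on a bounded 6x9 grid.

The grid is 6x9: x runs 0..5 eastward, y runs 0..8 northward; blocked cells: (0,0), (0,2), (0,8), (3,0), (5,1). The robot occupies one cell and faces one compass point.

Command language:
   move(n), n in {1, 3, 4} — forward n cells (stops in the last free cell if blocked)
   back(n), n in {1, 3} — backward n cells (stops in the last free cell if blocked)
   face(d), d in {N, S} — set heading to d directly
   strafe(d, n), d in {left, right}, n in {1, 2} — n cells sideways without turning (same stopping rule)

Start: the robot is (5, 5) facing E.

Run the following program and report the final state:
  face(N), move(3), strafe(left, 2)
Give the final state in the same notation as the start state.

(3, 8) facing N

begin: (5, 5) facing E
t=1 face(N) ⇒ (5, 5) facing N
t=2 move(3) ⇒ (5, 8) facing N
t=3 strafe(left, 2) ⇒ (3, 8) facing N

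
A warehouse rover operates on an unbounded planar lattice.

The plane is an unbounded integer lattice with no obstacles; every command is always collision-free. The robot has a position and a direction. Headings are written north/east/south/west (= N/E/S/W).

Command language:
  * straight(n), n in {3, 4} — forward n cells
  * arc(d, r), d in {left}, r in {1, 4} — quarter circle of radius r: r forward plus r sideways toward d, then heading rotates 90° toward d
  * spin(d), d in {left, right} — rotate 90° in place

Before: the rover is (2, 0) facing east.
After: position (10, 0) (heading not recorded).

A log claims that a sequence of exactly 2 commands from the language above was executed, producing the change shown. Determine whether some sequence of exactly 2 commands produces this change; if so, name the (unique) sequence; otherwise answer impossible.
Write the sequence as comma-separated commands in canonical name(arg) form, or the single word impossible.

initial: (2, 0) facing east
[1] after straight(4): (6, 0) facing east
[2] after straight(4): (10, 0) facing east
no other 2-command option fits: unique.

straight(4), straight(4)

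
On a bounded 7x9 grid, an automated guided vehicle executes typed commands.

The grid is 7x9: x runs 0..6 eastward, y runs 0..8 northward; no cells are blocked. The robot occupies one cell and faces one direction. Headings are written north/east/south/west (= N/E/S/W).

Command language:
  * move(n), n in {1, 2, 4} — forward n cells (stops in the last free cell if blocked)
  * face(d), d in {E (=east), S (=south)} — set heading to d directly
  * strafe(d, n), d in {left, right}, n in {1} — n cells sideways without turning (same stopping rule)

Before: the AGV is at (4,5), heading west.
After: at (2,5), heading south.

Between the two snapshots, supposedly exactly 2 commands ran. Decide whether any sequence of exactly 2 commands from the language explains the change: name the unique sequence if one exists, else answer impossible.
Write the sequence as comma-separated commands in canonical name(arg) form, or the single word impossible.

move(2), face(S)

key: cell and facing (now S) both changed — the 2 commands mix motion and turning
from: at (4,5), heading west
t=1 move(2) ⇒ at (2,5), heading west
t=2 face(S) ⇒ at (2,5), heading south
no other 2-command option fits: unique.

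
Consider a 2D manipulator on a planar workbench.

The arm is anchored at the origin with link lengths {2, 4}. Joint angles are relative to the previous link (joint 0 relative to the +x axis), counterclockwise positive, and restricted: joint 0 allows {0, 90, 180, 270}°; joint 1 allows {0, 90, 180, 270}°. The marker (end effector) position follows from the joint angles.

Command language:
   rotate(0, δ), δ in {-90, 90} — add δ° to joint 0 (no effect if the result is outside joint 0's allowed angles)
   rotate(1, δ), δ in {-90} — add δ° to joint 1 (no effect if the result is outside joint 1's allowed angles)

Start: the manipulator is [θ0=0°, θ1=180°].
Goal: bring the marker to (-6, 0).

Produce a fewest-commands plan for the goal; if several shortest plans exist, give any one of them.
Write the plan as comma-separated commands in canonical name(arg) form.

t0: [θ0=0°, θ1=180°]
1. rotate(0, -90) → [θ0=270°, θ1=180°]
2. rotate(0, -90) → [θ0=180°, θ1=180°]
3. rotate(1, -90) → [θ0=180°, θ1=90°]
4. rotate(1, -90) → [θ0=180°, θ1=0°]
no 3-step plan works, so 4 is optimal.

rotate(0, -90), rotate(0, -90), rotate(1, -90), rotate(1, -90)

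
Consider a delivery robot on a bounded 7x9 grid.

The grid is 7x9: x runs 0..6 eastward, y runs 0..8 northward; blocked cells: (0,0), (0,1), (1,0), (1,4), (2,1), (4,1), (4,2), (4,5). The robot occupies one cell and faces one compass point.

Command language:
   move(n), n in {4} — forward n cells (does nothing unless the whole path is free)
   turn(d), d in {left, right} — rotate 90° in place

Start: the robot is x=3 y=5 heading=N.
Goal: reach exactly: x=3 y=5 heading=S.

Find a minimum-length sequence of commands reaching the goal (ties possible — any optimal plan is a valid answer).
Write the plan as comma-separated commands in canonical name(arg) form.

begin: x=3 y=5 heading=N
1. turn(left) → x=3 y=5 heading=W
2. turn(left) → x=3 y=5 heading=S
shorter routes all fall short; 2 is best.

turn(left), turn(left)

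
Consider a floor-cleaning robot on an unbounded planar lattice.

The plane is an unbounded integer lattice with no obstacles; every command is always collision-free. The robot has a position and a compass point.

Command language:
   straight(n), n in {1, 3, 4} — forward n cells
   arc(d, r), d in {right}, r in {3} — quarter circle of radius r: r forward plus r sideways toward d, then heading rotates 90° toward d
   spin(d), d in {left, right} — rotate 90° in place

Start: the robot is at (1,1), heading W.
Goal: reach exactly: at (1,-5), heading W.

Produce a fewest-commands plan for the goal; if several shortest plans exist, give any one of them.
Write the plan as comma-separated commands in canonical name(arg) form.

initial: at (1,1), heading W
1. spin(left) → at (1,1), heading S
2. spin(left) → at (1,1), heading E
3. arc(right, 3) → at (4,-2), heading S
4. arc(right, 3) → at (1,-5), heading W
nothing shorter than 4 reaches the goal.

spin(left), spin(left), arc(right, 3), arc(right, 3)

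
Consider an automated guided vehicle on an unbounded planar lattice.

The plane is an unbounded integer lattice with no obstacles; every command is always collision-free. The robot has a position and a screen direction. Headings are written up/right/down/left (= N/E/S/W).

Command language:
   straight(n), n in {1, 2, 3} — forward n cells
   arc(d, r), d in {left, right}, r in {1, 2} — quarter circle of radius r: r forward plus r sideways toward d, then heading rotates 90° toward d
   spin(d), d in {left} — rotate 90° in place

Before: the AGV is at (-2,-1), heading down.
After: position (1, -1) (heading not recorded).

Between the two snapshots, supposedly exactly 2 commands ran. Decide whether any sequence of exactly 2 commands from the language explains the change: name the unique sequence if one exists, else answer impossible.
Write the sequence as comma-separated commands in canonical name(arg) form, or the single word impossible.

spin(left), straight(3)

key: order matters: swapping spin(left) and straight(3) lands elsewhere
begin: at (-2,-1), heading down
t=1 spin(left) ⇒ at (-2,-1), heading right
t=2 straight(3) ⇒ at (1,-1), heading right
no other 2-command option fits: unique.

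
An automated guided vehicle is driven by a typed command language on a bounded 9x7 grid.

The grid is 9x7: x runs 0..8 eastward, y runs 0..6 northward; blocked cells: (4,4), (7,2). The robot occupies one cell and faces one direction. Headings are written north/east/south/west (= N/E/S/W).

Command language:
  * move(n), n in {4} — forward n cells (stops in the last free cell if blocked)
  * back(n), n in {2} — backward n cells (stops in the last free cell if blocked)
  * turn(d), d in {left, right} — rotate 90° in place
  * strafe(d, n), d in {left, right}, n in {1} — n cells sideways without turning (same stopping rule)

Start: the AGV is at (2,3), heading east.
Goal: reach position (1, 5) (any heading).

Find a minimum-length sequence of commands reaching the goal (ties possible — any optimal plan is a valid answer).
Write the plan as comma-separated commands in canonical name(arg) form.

initial: at (2,3), heading east
1. turn(right) → at (2,3), heading south
2. strafe(right, 1) → at (1,3), heading south
3. back(2) → at (1,5), heading south
minimal: 3 command(s), checked below 3.

turn(right), strafe(right, 1), back(2)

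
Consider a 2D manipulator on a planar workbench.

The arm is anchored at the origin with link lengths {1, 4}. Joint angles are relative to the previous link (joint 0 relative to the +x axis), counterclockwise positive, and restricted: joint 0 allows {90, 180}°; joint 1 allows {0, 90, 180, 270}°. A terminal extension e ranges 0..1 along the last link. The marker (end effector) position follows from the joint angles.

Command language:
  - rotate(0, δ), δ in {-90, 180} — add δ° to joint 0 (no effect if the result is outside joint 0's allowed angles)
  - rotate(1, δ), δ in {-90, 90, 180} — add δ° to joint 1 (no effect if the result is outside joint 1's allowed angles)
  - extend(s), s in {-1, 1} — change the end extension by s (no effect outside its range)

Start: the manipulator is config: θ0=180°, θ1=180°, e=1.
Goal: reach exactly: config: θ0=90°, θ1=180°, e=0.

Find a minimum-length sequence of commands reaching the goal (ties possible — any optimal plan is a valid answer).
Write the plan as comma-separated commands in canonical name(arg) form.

begin: config: θ0=180°, θ1=180°, e=1
[1] after rotate(0, -90): config: θ0=90°, θ1=180°, e=1
[2] after extend(-1): config: θ0=90°, θ1=180°, e=0
shorter routes all fall short; 2 is best.

rotate(0, -90), extend(-1)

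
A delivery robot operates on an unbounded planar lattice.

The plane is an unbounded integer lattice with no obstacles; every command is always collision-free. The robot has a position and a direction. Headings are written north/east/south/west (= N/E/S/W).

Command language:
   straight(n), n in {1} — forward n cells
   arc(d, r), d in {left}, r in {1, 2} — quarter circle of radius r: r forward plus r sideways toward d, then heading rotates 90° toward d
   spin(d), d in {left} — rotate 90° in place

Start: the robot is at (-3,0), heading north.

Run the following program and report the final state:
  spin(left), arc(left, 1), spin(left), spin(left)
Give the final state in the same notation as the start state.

at (-4,-1), heading north

t0: at (-3,0), heading north
1. spin(left) → at (-3,0), heading west
2. arc(left, 1) → at (-4,-1), heading south
3. spin(left) → at (-4,-1), heading east
4. spin(left) → at (-4,-1), heading north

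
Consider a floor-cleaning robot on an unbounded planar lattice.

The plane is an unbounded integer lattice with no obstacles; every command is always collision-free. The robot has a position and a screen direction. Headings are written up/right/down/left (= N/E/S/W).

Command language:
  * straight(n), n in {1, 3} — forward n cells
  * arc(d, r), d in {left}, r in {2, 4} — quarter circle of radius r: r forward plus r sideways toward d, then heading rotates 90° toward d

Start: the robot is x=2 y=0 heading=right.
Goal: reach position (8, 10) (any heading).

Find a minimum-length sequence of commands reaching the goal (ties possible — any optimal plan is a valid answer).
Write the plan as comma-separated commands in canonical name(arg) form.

from: x=2 y=0 heading=right
1. straight(1) → x=3 y=0 heading=right
2. straight(1) → x=4 y=0 heading=right
3. arc(left, 4) → x=8 y=4 heading=up
4. straight(3) → x=8 y=7 heading=up
5. straight(3) → x=8 y=10 heading=up
shorter routes all fall short; 5 is best.

straight(1), straight(1), arc(left, 4), straight(3), straight(3)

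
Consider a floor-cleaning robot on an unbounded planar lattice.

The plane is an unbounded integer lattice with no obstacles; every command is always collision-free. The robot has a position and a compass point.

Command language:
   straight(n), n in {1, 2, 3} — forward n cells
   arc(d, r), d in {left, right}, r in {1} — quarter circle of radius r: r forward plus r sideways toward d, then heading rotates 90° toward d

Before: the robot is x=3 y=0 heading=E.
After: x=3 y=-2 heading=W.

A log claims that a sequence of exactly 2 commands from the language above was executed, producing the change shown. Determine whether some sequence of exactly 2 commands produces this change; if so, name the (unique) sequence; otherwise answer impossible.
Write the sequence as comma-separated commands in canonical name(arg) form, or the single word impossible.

arc(right, 1), arc(right, 1)

key: cell and facing (now W) both changed — the 2 commands mix motion and turning
begin: x=3 y=0 heading=E
t=1 arc(right, 1) ⇒ x=4 y=-1 heading=S
t=2 arc(right, 1) ⇒ x=3 y=-2 heading=W
no other 2-command option fits: unique.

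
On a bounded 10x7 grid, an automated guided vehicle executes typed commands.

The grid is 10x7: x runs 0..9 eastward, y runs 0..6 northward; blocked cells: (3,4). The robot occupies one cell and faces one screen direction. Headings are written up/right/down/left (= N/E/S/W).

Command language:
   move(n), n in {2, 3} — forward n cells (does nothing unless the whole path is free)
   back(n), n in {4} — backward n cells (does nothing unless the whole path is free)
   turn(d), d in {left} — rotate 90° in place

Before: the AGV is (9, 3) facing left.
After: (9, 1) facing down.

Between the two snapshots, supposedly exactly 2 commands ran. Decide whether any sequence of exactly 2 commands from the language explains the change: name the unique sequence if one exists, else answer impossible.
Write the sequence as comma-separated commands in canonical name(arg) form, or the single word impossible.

key: position moved to (9,1) AND the heading swung to S — translation plus rotation needed
from: (9, 3) facing left
[1] after turn(left): (9, 3) facing down
[2] after move(2): (9, 1) facing down
all 16 alternatives checked — unique.

turn(left), move(2)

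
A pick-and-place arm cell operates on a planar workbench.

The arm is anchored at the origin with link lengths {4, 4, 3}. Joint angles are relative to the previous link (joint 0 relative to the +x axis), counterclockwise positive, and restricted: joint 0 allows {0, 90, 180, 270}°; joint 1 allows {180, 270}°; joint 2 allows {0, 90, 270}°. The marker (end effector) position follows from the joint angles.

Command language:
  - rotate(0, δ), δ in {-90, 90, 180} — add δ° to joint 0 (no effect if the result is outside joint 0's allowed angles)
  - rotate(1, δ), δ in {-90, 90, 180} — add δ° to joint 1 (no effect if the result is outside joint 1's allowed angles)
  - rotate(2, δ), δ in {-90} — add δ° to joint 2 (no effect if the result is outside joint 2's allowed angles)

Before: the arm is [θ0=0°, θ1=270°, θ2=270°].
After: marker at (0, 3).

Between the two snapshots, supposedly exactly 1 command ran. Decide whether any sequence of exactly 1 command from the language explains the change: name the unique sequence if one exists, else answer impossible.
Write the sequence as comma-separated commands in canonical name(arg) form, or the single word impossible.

initial: [θ0=0°, θ1=270°, θ2=270°]
step 1 (rotate(1, -90)): [θ0=0°, θ1=180°, θ2=270°]
no rival 1-sequence matches.

rotate(1, -90)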